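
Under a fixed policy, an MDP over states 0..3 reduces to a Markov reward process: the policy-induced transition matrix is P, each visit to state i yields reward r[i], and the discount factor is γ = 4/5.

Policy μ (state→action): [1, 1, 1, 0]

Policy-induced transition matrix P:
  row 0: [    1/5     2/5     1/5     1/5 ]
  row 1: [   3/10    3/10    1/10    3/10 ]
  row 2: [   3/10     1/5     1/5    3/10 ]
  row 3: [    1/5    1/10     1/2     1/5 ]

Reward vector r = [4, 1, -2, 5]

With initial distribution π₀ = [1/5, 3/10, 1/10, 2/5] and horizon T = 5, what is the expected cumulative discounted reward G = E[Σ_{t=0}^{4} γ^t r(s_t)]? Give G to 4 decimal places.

t=0: π = [0.2000, 0.3000, 0.1000, 0.4000], E[r] = 2.9000, γ^t·E[r] = 2.900000, running G = 2.900000
t=1: π = [0.2400, 0.2300, 0.2900, 0.2400], E[r] = 1.8100, γ^t·E[r] = 1.448000, running G = 4.348000
t=2: π = [0.2520, 0.2470, 0.2490, 0.2520], E[r] = 2.0170, γ^t·E[r] = 1.290880, running G = 5.638880
t=3: π = [0.2496, 0.2499, 0.2509, 0.2496], E[r] = 1.9945, γ^t·E[r] = 1.021184, running G = 6.660064
t=4: π = [0.2501, 0.2500, 0.2499, 0.2501], E[r] = 2.0009, γ^t·E[r] = 0.819565, running G = 7.479629

G = 7.4796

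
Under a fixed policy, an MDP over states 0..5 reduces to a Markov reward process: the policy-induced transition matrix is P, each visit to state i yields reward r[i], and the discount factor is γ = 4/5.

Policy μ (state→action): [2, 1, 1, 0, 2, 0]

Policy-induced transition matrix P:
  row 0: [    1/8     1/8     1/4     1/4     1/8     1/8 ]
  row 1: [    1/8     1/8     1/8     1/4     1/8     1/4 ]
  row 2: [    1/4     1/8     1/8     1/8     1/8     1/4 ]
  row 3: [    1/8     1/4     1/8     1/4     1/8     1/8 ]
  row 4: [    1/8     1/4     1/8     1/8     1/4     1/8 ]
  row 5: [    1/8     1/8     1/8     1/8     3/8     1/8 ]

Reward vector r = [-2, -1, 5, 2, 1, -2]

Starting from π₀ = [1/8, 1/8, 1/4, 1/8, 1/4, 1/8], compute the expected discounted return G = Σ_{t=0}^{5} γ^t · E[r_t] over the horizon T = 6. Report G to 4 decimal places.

G = 2.3893

t=0: π = [0.1250, 0.1250, 0.2500, 0.1250, 0.2500, 0.1250], E[r] = 1.1250, γ^t·E[r] = 1.125000, running G = 1.125000
t=1: π = [0.1563, 0.1719, 0.1406, 0.1719, 0.1875, 0.1719], E[r] = 0.4063, γ^t·E[r] = 0.325000, running G = 1.450000
t=2: π = [0.1426, 0.1699, 0.1445, 0.1875, 0.1914, 0.1641], E[r] = 0.5059, γ^t·E[r] = 0.323750, running G = 1.773750
t=3: π = [0.1431, 0.1724, 0.1428, 0.1875, 0.1899, 0.1643], E[r] = 0.4919, γ^t·E[r] = 0.251875, running G = 2.025625
t=4: π = [0.1429, 0.1722, 0.1429, 0.1879, 0.1898, 0.1644], E[r] = 0.4933, γ^t·E[r] = 0.202050, running G = 2.227675
t=5: π = [0.1429, 0.1722, 0.1429, 0.1879, 0.1898, 0.1644], E[r] = 0.4931, γ^t·E[r] = 0.161591, running G = 2.389266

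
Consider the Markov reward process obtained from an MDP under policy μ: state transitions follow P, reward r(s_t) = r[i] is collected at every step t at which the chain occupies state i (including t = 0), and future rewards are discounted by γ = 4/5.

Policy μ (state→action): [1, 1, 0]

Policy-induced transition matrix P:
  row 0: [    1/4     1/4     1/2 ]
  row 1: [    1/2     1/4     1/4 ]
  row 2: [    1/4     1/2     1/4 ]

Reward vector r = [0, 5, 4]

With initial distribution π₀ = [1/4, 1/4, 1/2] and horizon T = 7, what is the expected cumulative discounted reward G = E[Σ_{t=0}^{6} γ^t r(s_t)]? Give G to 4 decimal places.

G = 12.1768

t=0: π = [0.2500, 0.2500, 0.5000], E[r] = 3.2500, γ^t·E[r] = 3.250000, running G = 3.250000
t=1: π = [0.3125, 0.3750, 0.3125], E[r] = 3.1250, γ^t·E[r] = 2.500000, running G = 5.750000
t=2: π = [0.3438, 0.3281, 0.3281], E[r] = 2.9531, γ^t·E[r] = 1.890000, running G = 7.640000
t=3: π = [0.3320, 0.3320, 0.3359], E[r] = 3.0039, γ^t·E[r] = 1.538000, running G = 9.178000
t=4: π = [0.3330, 0.3340, 0.3330], E[r] = 3.0020, γ^t·E[r] = 1.229600, running G = 10.407600
t=5: π = [0.3335, 0.3333, 0.3333], E[r] = 2.9993, γ^t·E[r] = 0.982800, running G = 11.390400
t=6: π = [0.3333, 0.3333, 0.3334], E[r] = 3.0001, γ^t·E[r] = 0.786448, running G = 12.176848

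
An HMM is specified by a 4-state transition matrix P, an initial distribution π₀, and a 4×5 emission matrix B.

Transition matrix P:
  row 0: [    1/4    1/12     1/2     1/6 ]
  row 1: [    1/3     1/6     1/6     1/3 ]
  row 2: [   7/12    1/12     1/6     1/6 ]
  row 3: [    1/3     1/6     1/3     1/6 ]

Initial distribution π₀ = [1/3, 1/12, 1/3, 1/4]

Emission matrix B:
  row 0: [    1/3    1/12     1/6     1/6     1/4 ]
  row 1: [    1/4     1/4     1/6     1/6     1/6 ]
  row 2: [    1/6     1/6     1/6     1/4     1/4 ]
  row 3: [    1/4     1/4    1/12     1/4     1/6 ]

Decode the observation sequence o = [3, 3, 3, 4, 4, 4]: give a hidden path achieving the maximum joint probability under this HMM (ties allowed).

t=0: δ = [5.556e-02, 1.389e-02, 8.333e-02, 6.250e-02]  (obs o_0=3)
t=1: δ = [8.102e-03, 1.736e-03, 6.944e-03, 3.472e-03]  ψ = [2, 3, 0, 2]  (obs o_1=3)
t=2: δ = [6.752e-04, 1.125e-04, 1.013e-03, 3.376e-04]  ψ = [2, 0, 0, 0]  (obs o_2=3)
t=3: δ = [1.477e-04, 1.407e-05, 8.439e-05, 2.813e-05]  ψ = [2, 2, 0, 2]  (obs o_3=4)
t=4: δ = [1.231e-05, 2.051e-06, 1.846e-05, 4.103e-06]  ψ = [2, 0, 0, 0]  (obs o_4=4)
t=5: δ = [2.692e-06, 2.564e-07, 1.538e-06, 5.128e-07]  ψ = [2, 2, 0, 2]  (obs o_5=4)
backtrack: best end state = 0; path = [2, 0, 2, 0, 2, 0]

path = [2, 0, 2, 0, 2, 0]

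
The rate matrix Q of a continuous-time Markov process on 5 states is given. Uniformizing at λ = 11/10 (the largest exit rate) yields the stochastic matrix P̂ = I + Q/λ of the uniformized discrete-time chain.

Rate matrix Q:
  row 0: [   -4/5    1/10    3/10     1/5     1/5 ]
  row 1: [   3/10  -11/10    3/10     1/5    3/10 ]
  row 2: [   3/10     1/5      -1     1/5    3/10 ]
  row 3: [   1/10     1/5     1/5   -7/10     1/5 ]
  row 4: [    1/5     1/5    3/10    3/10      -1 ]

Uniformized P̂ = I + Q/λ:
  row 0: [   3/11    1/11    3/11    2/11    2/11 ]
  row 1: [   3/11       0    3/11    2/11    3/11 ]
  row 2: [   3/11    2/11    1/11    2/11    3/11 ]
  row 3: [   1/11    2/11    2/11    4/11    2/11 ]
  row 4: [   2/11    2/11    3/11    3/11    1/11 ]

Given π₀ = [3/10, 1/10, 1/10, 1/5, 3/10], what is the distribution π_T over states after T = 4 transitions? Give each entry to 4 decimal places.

t=0: π = [0.3000, 0.1000, 0.1000, 0.2000, 0.3000]
t=1: π = [0.2091, 0.1364, 0.2364, 0.2455, 0.1727]
t=2: π = [0.2124, 0.1380, 0.2074, 0.2421, 0.2000]
t=3: π = [0.2105, 0.1374, 0.2130, 0.2440, 0.1950]
t=4: π = [0.2106, 0.1377, 0.2118, 0.2439, 0.1959]

π = [0.2106, 0.1377, 0.2118, 0.2439, 0.1959]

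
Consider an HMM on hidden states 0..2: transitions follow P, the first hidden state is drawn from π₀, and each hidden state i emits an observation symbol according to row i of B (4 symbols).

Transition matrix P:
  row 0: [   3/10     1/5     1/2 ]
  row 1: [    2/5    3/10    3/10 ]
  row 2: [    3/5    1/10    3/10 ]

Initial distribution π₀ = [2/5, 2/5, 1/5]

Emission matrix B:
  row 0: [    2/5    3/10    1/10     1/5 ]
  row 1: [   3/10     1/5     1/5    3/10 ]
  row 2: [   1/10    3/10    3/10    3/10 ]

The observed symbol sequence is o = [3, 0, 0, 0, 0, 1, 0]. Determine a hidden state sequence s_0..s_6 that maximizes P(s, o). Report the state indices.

t=0: δ = [8.000e-02, 1.200e-01, 6.000e-02]  (obs o_0=3)
t=1: δ = [1.920e-02, 1.080e-02, 4.000e-03]  ψ = [1, 1, 0]  (obs o_1=0)
t=2: δ = [2.304e-03, 1.152e-03, 9.600e-04]  ψ = [0, 0, 0]  (obs o_2=0)
t=3: δ = [2.765e-04, 1.382e-04, 1.152e-04]  ψ = [0, 0, 0]  (obs o_3=0)
t=4: δ = [3.318e-05, 1.659e-05, 1.382e-05]  ψ = [0, 0, 0]  (obs o_4=0)
t=5: δ = [2.986e-06, 1.327e-06, 4.977e-06]  ψ = [0, 0, 0]  (obs o_5=1)
t=6: δ = [1.194e-06, 1.792e-07, 1.493e-07]  ψ = [2, 0, 0]  (obs o_6=0)
backtrack: best end state = 0; path = [1, 0, 0, 0, 0, 2, 0]

path = [1, 0, 0, 0, 0, 2, 0]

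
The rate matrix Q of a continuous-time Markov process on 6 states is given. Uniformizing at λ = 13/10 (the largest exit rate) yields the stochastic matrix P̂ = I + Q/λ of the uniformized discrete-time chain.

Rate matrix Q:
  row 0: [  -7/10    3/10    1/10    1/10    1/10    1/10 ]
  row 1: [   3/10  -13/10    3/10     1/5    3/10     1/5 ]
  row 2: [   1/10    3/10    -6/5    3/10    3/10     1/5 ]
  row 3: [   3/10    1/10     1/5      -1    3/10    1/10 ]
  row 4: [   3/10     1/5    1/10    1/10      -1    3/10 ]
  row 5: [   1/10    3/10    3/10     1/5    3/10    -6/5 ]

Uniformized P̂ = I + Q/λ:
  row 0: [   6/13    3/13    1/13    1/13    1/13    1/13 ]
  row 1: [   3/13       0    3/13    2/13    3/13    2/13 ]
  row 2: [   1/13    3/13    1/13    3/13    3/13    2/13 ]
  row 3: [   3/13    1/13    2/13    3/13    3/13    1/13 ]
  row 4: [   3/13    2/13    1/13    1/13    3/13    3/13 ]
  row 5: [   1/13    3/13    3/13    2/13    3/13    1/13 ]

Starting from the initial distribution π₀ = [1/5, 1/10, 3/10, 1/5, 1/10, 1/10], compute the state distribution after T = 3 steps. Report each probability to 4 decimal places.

t=0: π = [0.2000, 0.1000, 0.3000, 0.2000, 0.1000, 0.1000]
t=1: π = [0.2154, 0.1692, 0.1231, 0.1692, 0.2000, 0.1231]
t=2: π = [0.2426, 0.1503, 0.1349, 0.1444, 0.1976, 0.1302]
t=3: π = [0.2460, 0.1587, 0.1312, 0.1415, 0.1934, 0.1293]

π = [0.2460, 0.1587, 0.1312, 0.1415, 0.1934, 0.1293]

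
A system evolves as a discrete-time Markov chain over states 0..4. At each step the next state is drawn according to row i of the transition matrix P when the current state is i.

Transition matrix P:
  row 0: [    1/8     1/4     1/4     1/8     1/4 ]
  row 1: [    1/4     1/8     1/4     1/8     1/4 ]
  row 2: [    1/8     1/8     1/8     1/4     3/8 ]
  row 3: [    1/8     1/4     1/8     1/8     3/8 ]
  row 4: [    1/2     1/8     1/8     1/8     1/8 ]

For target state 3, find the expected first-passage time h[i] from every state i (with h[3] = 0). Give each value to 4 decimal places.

First-step conditioning: h[3] = 0; for i ≠ 3, h[i] = 1 + Σ_k P[i][k]·h[k].
  h[0] = 1 + 1/8·h[0] + 1/4·h[1] + 1/4·h[2] + 1/4·h[4]
  h[1] = 1 + 1/4·h[0] + 1/8·h[1] + 1/4·h[2] + 1/4·h[4]
  h[2] = 1 + 1/8·h[0] + 1/8·h[1] + 1/8·h[2] + 3/8·h[4]
  h[4] = 1 + 1/2·h[0] + 1/8·h[1] + 1/8·h[2] + 1/8·h[4]
Solving the 4×4 linear system over states ≠ 3 gives exactly h = [328/49, 328/49, 292/49, 0, 332/49] (h[3] = 0 is the target).

h = [6.6939, 6.6939, 5.9592, 0.0000, 6.7755]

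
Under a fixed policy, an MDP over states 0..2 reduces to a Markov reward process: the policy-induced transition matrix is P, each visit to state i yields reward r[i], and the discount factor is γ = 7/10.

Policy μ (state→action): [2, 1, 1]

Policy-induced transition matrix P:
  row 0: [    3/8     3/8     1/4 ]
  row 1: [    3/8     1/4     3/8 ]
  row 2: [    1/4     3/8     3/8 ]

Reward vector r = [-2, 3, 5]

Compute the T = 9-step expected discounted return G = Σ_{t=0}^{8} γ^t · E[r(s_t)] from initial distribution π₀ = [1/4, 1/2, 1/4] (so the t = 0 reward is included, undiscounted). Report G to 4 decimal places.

G = 6.6275

t=0: π = [0.2500, 0.5000, 0.2500], E[r] = 2.2500, γ^t·E[r] = 2.250000, running G = 2.250000
t=1: π = [0.3438, 0.3125, 0.3438], E[r] = 1.9688, γ^t·E[r] = 1.378125, running G = 3.628125
t=2: π = [0.3320, 0.3359, 0.3320], E[r] = 2.0039, γ^t·E[r] = 0.981914, running G = 4.610039
t=3: π = [0.3335, 0.3330, 0.3335], E[r] = 1.9995, γ^t·E[r] = 0.685833, running G = 5.295872
t=4: π = [0.3333, 0.3334, 0.3333], E[r] = 2.0001, γ^t·E[r] = 0.480215, running G = 5.776086
t=5: π = [0.3333, 0.3333, 0.3333], E[r] = 2.0000, γ^t·E[r] = 0.336139, running G = 6.112225
t=6: π = [0.3333, 0.3333, 0.3333], E[r] = 2.0000, γ^t·E[r] = 0.235298, running G = 6.347523
t=7: π = [0.3333, 0.3333, 0.3333], E[r] = 2.0000, γ^t·E[r] = 0.164709, running G = 6.512232
t=8: π = [0.3333, 0.3333, 0.3333], E[r] = 2.0000, γ^t·E[r] = 0.115296, running G = 6.627528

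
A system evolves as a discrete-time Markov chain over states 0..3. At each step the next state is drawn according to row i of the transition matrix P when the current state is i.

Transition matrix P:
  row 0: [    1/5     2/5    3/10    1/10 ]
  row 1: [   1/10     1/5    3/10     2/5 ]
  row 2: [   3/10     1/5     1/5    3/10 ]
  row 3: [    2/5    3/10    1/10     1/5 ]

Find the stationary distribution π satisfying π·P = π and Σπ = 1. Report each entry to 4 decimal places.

Balance equations π_j = Σ_i π_i·P[i][j]:
  π_0 = 1/5·π_0 + 1/10·π_1 + 3/10·π_2 + 2/5·π_3
  π_1 = 2/5·π_0 + 1/5·π_1 + 1/5·π_2 + 3/10·π_3
  π_2 = 3/10·π_0 + 3/10·π_1 + 1/5·π_2 + 1/10·π_3
  normalize: π_0 + π_1 + π_2 + π_3 = 1
Solving the linear system gives exactly π = [103/419, 115/419, 95/419, 106/419].

π = [0.2458, 0.2745, 0.2267, 0.2530]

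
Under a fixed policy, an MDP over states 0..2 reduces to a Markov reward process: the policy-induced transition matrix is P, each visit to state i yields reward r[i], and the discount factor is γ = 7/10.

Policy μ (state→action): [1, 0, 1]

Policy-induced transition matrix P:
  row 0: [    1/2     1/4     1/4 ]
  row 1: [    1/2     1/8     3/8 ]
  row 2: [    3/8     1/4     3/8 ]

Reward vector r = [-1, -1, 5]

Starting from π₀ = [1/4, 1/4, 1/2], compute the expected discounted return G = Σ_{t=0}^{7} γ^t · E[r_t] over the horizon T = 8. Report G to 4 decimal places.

G = 4.0570

t=0: π = [0.2500, 0.2500, 0.5000], E[r] = 2.0000, γ^t·E[r] = 2.000000, running G = 2.000000
t=1: π = [0.4375, 0.2188, 0.3438], E[r] = 1.0625, γ^t·E[r] = 0.743750, running G = 2.743750
t=2: π = [0.4570, 0.2227, 0.3203], E[r] = 0.9219, γ^t·E[r] = 0.451719, running G = 3.195469
t=3: π = [0.4600, 0.2222, 0.3179], E[r] = 0.9072, γ^t·E[r] = 0.311179, running G = 3.506647
t=4: π = [0.4603, 0.2222, 0.3175], E[r] = 0.9050, γ^t·E[r] = 0.217298, running G = 3.723945
t=5: π = [0.4603, 0.2222, 0.3175], E[r] = 0.9048, γ^t·E[r] = 0.152070, running G = 3.876015
t=6: π = [0.4603, 0.2222, 0.3175], E[r] = 0.9048, γ^t·E[r] = 0.106445, running G = 3.982460
t=7: π = [0.4603, 0.2222, 0.3175], E[r] = 0.9048, γ^t·E[r] = 0.074511, running G = 4.056971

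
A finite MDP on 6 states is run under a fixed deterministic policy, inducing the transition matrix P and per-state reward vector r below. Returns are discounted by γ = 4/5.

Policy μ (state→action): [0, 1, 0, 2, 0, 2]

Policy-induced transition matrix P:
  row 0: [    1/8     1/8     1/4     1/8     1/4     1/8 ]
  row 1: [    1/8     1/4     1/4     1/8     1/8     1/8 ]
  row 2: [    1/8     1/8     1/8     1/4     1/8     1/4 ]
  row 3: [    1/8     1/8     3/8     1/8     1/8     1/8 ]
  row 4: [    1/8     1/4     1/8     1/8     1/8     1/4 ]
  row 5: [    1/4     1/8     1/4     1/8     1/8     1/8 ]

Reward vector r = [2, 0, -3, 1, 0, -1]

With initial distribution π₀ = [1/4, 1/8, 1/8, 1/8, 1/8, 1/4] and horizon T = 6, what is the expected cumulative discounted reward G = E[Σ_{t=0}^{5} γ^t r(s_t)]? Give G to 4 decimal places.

G = -1.0666

t=0: π = [0.2500, 0.1250, 0.1250, 0.1250, 0.1250, 0.2500], E[r] = 0.0000, γ^t·E[r] = 0.000000, running G = 0.000000
t=1: π = [0.1563, 0.1563, 0.2344, 0.1406, 0.1563, 0.1563], E[r] = -0.4063, γ^t·E[r] = -0.325000, running G = -0.325000
t=2: π = [0.1445, 0.1641, 0.2188, 0.1543, 0.1445, 0.1738], E[r] = -0.3867, γ^t·E[r] = -0.247500, running G = -0.572500
t=3: π = [0.1467, 0.1636, 0.2239, 0.1523, 0.1431, 0.1704], E[r] = -0.3962, γ^t·E[r] = -0.202875, running G = -0.775375
t=4: π = [0.1463, 0.1633, 0.2232, 0.1530, 0.1433, 0.1709], E[r] = -0.3948, γ^t·E[r] = -0.161713, running G = -0.937088
t=5: π = [0.1464, 0.1633, 0.2233, 0.1529, 0.1433, 0.1708], E[r] = -0.3951, γ^t·E[r] = -0.129475, running G = -1.066563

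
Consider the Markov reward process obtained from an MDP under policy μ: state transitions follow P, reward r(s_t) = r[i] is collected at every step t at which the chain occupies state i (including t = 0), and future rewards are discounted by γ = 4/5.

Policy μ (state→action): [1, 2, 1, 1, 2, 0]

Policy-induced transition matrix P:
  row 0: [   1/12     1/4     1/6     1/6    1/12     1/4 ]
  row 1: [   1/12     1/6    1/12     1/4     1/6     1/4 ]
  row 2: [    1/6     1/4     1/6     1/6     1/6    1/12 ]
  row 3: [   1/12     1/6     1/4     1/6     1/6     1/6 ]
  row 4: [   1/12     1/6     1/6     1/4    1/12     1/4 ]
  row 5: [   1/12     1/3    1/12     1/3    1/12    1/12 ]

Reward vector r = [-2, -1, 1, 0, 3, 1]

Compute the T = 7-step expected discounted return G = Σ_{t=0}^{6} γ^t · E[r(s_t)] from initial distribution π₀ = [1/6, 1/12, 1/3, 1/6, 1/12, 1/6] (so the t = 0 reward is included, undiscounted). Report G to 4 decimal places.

G = 1.2222

t=0: π = [0.1667, 0.0833, 0.3333, 0.1667, 0.0833, 0.1667], E[r] = 0.3333, γ^t·E[r] = 0.333333, running G = 0.333333
t=1: π = [0.1111, 0.2361, 0.1597, 0.2083, 0.1319, 0.1528], E[r] = 0.2500, γ^t·E[r] = 0.200000, running G = 0.533333
t=2: π = [0.0966, 0.2147, 0.1516, 0.2228, 0.1337, 0.1806], E[r] = 0.3252, γ^t·E[r] = 0.208148, running G = 0.741481
t=3: π = [0.0960, 0.2174, 0.1523, 0.2258, 0.1324, 0.1761], E[r] = 0.3163, γ^t·E[r] = 0.161926, running G = 0.903407
t=4: π = [0.0960, 0.2167, 0.1527, 0.2252, 0.1330, 0.1765], E[r] = 0.3193, γ^t·E[r] = 0.130777, running G = 1.034184
t=5: π = [0.0961, 0.2168, 0.1527, 0.2252, 0.1329, 0.1764], E[r] = 0.3188, γ^t·E[r] = 0.104454, running G = 1.138638
t=6: π = [0.0961, 0.2168, 0.1527, 0.2252, 0.1329, 0.1764], E[r] = 0.3188, γ^t·E[r] = 0.083579, running G = 1.222218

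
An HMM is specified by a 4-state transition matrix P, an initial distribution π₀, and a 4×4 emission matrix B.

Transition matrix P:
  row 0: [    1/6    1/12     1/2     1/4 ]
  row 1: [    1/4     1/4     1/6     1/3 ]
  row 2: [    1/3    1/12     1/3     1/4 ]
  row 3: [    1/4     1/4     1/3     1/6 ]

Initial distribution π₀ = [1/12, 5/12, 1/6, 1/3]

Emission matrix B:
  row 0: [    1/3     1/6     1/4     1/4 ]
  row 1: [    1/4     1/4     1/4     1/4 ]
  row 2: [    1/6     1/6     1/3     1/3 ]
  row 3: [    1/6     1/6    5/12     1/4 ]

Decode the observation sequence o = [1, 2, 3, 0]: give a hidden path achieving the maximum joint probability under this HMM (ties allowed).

t=0: δ = [1.389e-02, 1.042e-01, 2.778e-02, 5.556e-02]  (obs o_0=1)
t=1: δ = [6.510e-03, 6.510e-03, 6.173e-03, 1.447e-02]  ψ = [1, 1, 3, 1]  (obs o_1=2)
t=2: δ = [9.042e-04, 9.042e-04, 1.608e-03, 6.028e-04]  ψ = [3, 3, 3, 3]  (obs o_2=3)
t=3: δ = [1.786e-04, 5.651e-05, 8.931e-05, 6.698e-05]  ψ = [2, 1, 2, 2]  (obs o_3=0)
backtrack: best end state = 0; path = [1, 3, 2, 0]

path = [1, 3, 2, 0]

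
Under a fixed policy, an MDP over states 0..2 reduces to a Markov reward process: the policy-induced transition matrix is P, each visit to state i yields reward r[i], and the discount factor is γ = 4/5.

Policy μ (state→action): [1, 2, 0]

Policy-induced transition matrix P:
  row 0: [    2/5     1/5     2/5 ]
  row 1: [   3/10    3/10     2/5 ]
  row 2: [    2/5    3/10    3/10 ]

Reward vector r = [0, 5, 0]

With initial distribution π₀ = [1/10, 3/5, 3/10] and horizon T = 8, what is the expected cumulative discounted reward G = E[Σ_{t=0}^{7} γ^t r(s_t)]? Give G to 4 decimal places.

t=0: π = [0.1000, 0.6000, 0.3000], E[r] = 3.0000, γ^t·E[r] = 3.000000, running G = 3.000000
t=1: π = [0.3400, 0.2900, 0.3700], E[r] = 1.4500, γ^t·E[r] = 1.160000, running G = 4.160000
t=2: π = [0.3710, 0.2660, 0.3630], E[r] = 1.3300, γ^t·E[r] = 0.851200, running G = 5.011200
t=3: π = [0.3734, 0.2629, 0.3637], E[r] = 1.3145, γ^t·E[r] = 0.673024, running G = 5.684224
t=4: π = [0.3737, 0.2627, 0.3636], E[r] = 1.3133, γ^t·E[r] = 0.537928, running G = 6.222152
t=5: π = [0.3737, 0.2626, 0.3636], E[r] = 1.3131, γ^t·E[r] = 0.430291, running G = 6.652443
t=6: π = [0.3737, 0.2626, 0.3636], E[r] = 1.3131, γ^t·E[r] = 0.344230, running G = 6.996673
t=7: π = [0.3737, 0.2626, 0.3636], E[r] = 1.3131, γ^t·E[r] = 0.275384, running G = 7.272057

G = 7.2721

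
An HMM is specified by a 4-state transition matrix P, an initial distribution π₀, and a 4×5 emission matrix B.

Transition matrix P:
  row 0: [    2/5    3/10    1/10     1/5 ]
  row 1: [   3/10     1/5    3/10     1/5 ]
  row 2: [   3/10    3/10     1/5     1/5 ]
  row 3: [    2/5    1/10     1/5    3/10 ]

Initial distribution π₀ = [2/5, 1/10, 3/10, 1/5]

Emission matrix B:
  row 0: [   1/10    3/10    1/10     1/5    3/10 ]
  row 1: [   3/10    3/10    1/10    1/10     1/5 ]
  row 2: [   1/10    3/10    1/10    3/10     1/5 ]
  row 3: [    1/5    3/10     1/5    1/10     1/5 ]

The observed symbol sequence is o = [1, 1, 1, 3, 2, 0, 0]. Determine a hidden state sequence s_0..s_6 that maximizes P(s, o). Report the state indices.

t=0: δ = [1.200e-01, 3.000e-02, 9.000e-02, 6.000e-02]  (obs o_0=1)
t=1: δ = [1.440e-02, 1.080e-02, 5.400e-03, 7.200e-03]  ψ = [0, 0, 2, 0]  (obs o_1=1)
t=2: δ = [1.728e-03, 1.296e-03, 9.720e-04, 8.640e-04]  ψ = [0, 0, 1, 0]  (obs o_2=1)
t=3: δ = [1.382e-04, 5.184e-05, 1.166e-04, 3.456e-05]  ψ = [0, 0, 1, 0]  (obs o_3=3)
t=4: δ = [5.530e-06, 4.147e-06, 2.333e-06, 5.530e-06]  ψ = [0, 0, 2, 0]  (obs o_4=2)
t=5: δ = [2.212e-07, 4.977e-07, 1.244e-07, 3.318e-07]  ψ = [0, 0, 1, 3]  (obs o_5=0)
t=6: δ = [1.493e-08, 2.986e-08, 1.493e-08, 1.991e-08]  ψ = [1, 1, 1, 1]  (obs o_6=0)
backtrack: best end state = 1; path = [0, 0, 0, 0, 0, 1, 1]

path = [0, 0, 0, 0, 0, 1, 1]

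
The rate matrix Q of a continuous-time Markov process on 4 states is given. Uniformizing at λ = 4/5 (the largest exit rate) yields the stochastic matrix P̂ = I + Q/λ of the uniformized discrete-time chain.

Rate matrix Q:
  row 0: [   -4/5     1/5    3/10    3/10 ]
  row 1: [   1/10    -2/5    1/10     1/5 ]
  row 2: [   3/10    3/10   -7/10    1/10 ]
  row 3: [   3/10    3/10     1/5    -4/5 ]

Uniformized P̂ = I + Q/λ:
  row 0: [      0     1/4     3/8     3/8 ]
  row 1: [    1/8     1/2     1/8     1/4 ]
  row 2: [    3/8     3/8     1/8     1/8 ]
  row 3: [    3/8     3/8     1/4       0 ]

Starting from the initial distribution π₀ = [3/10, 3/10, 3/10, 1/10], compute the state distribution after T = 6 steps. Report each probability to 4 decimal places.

t=0: π = [0.3000, 0.3000, 0.3000, 0.1000]
t=1: π = [0.1875, 0.3750, 0.2125, 0.2250]
t=2: π = [0.2109, 0.3984, 0.2000, 0.1906]
t=3: π = [0.1963, 0.3984, 0.2016, 0.2037]
t=4: π = [0.2018, 0.4003, 0.1995, 0.1984]
t=5: π = [0.1993, 0.3998, 0.2002, 0.2007]
t=6: π = [0.2003, 0.4001, 0.1999, 0.1997]

π = [0.2003, 0.4001, 0.1999, 0.1997]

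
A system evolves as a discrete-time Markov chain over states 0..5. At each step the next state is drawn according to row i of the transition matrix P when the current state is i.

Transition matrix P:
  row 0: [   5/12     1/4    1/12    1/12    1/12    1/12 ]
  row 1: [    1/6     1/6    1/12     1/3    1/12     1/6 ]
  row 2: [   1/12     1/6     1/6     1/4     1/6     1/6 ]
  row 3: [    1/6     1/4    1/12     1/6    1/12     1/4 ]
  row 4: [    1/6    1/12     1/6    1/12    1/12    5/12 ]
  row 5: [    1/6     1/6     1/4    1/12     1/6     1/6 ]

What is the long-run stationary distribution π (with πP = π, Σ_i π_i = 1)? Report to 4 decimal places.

Balance equations π_j = Σ_i π_i·P[i][j]:
  π_0 = 5/12·π_0 + 1/6·π_1 + 1/12·π_2 + 1/6·π_3 + 1/6·π_4 + 1/6·π_5
  π_1 = 1/4·π_0 + 1/6·π_1 + 1/6·π_2 + 1/4·π_3 + 1/12·π_4 + 1/6·π_5
  π_2 = 1/12·π_0 + 1/12·π_1 + 1/6·π_2 + 1/12·π_3 + 1/6·π_4 + 1/4·π_5
  π_3 = 1/12·π_0 + 1/3·π_1 + 1/4·π_2 + 1/6·π_3 + 1/12·π_4 + 1/12·π_5
  π_4 = 1/12·π_0 + 1/12·π_1 + 1/6·π_2 + 1/12·π_3 + 1/12·π_4 + 1/6·π_5
  normalize: π_0 + π_1 + π_2 + π_3 + π_4 + π_5 = 1
Solving the linear system gives exactly π = [20388/98423, 18566/98423, 13354/98423, 16439/98423, 837/7571, 18795/98423].

π = [0.2071, 0.1886, 0.1357, 0.1670, 0.1106, 0.1910]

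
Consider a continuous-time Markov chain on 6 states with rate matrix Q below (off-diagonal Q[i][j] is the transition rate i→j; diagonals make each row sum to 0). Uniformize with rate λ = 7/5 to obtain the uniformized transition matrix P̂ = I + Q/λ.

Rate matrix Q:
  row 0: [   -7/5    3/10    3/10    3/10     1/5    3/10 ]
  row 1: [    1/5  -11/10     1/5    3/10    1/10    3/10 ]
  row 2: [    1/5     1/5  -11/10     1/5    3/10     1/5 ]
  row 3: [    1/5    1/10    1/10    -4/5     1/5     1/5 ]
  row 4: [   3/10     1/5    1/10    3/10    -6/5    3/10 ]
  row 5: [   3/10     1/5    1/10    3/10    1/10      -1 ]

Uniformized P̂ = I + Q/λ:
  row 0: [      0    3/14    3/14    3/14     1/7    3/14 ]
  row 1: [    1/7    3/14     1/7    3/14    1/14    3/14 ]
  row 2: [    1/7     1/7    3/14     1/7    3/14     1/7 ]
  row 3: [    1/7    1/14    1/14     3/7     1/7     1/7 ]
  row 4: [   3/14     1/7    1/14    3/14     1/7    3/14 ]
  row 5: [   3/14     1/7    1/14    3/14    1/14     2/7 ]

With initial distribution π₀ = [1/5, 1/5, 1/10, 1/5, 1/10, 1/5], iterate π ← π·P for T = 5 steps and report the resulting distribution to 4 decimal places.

π = [0.1455, 0.1449, 0.1197, 0.2618, 0.1267, 0.2014]

t=0: π = [0.2000, 0.2000, 0.1000, 0.2000, 0.1000, 0.2000]
t=1: π = [0.1357, 0.1571, 0.1286, 0.2500, 0.1214, 0.2071]
t=2: π = [0.1469, 0.1459, 0.1204, 0.2587, 0.1260, 0.2020]
t=3: π = [0.1453, 0.1453, 0.1200, 0.2611, 0.1266, 0.2016]
t=4: π = [0.1455, 0.1450, 0.1197, 0.2617, 0.1267, 0.2015]
t=5: π = [0.1455, 0.1449, 0.1197, 0.2618, 0.1267, 0.2014]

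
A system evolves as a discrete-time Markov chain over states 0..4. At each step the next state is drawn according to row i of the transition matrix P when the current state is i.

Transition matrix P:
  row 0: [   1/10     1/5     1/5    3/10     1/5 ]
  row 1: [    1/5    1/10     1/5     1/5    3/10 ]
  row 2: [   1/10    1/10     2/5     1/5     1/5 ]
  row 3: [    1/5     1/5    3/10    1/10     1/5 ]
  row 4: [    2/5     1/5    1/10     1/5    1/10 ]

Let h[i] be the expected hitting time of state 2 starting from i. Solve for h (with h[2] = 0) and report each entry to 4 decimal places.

h = [4.9506, 5.0324, 0.0000, 4.5380, 5.4381]

First-step conditioning: h[2] = 0; for i ≠ 2, h[i] = 1 + Σ_k P[i][k]·h[k].
  h[0] = 1 + 1/10·h[0] + 1/5·h[1] + 3/10·h[3] + 1/5·h[4]
  h[1] = 1 + 1/5·h[0] + 1/10·h[1] + 1/5·h[3] + 3/10·h[4]
  h[3] = 1 + 1/5·h[0] + 1/5·h[1] + 1/10·h[3] + 1/5·h[4]
  h[4] = 1 + 2/5·h[0] + 1/5·h[1] + 1/5·h[3] + 1/10·h[4]
Solving the 4×4 linear system over states ≠ 2 gives exactly h = [14520/2933, 14760/2933, 0, 13310/2933, 15950/2933] (h[2] = 0 is the target).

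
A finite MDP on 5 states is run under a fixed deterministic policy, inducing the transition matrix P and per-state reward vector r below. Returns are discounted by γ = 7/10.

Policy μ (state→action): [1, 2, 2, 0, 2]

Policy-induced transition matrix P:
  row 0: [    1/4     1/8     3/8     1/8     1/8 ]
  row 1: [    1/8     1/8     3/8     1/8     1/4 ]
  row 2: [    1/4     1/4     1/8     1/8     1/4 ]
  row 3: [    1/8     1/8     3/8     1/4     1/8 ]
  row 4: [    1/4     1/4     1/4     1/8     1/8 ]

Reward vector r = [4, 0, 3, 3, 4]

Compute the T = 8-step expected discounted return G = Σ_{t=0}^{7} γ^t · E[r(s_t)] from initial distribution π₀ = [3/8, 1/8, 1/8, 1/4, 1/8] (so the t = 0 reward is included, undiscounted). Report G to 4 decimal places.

t=0: π = [0.3750, 0.1250, 0.1250, 0.2500, 0.1250], E[r] = 3.1250, γ^t·E[r] = 3.125000, running G = 3.125000
t=1: π = [0.2031, 0.1563, 0.3281, 0.1563, 0.1563], E[r] = 2.8906, γ^t·E[r] = 2.023438, running G = 5.148438
t=2: π = [0.2109, 0.1855, 0.2734, 0.1445, 0.1855], E[r] = 2.8398, γ^t·E[r] = 1.391523, running G = 6.539961
t=3: π = [0.2087, 0.1824, 0.2834, 0.1431, 0.1824], E[r] = 2.8440, γ^t·E[r] = 0.975490, running G = 7.515451
t=4: π = [0.2093, 0.1832, 0.2813, 0.1429, 0.1832], E[r] = 2.8429, γ^t·E[r] = 0.682572, running G = 8.198023
t=5: π = [0.2092, 0.1831, 0.2818, 0.1429, 0.1831], E[r] = 2.8431, γ^t·E[r] = 0.477839, running G = 8.675862
t=6: π = [0.2093, 0.1831, 0.2817, 0.1429, 0.1831], E[r] = 2.8431, γ^t·E[r] = 0.334482, running G = 9.010344
t=7: π = [0.2093, 0.1831, 0.2817, 0.1429, 0.1831], E[r] = 2.8431, γ^t·E[r] = 0.234138, running G = 9.244482

G = 9.2445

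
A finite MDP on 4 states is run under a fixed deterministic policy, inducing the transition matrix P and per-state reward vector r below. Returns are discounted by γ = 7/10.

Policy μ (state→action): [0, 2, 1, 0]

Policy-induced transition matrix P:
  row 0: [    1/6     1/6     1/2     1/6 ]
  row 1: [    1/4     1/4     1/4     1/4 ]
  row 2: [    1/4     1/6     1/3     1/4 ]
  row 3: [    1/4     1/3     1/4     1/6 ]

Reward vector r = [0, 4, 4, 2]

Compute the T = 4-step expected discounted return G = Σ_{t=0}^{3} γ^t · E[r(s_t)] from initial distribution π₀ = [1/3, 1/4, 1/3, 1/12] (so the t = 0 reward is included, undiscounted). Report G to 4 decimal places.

t=0: π = [0.3333, 0.2500, 0.3333, 0.0833], E[r] = 2.5000, γ^t·E[r] = 2.500000, running G = 2.500000
t=1: π = [0.2222, 0.2014, 0.3611, 0.2153], E[r] = 2.6806, γ^t·E[r] = 1.876389, running G = 4.376389
t=2: π = [0.2315, 0.2193, 0.3356, 0.2135], E[r] = 2.6470, γ^t·E[r] = 1.297025, running G = 5.673414
t=3: π = [0.2307, 0.2205, 0.3358, 0.2129], E[r] = 2.6513, γ^t·E[r] = 0.909407, running G = 6.582821

G = 6.5828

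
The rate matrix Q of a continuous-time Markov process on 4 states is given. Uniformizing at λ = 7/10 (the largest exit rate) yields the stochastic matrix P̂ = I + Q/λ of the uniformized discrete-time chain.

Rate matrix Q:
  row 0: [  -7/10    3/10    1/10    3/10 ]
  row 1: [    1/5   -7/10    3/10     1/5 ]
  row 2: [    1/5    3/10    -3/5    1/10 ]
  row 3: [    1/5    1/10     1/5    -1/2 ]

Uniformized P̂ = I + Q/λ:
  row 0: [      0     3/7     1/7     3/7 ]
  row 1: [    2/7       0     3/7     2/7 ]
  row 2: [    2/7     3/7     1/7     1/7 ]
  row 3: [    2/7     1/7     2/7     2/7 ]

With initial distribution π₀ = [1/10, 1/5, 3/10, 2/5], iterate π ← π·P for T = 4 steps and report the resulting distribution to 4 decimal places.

π = [0.2214, 0.2468, 0.2506, 0.2811]

t=0: π = [0.1000, 0.2000, 0.3000, 0.4000]
t=1: π = [0.2571, 0.2286, 0.2571, 0.2571]
t=2: π = [0.2122, 0.2571, 0.2449, 0.2857]
t=3: π = [0.2251, 0.2367, 0.2571, 0.2810]
t=4: π = [0.2214, 0.2468, 0.2506, 0.2811]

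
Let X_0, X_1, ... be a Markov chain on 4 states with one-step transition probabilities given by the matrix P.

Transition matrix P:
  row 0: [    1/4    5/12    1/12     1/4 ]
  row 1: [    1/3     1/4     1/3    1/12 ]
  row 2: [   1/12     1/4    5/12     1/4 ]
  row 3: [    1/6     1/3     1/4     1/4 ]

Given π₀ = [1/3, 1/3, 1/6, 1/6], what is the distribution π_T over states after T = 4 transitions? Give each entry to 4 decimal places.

π = [0.2111, 0.3020, 0.2874, 0.1995]

t=0: π = [0.3333, 0.3333, 0.1667, 0.1667]
t=1: π = [0.2361, 0.3194, 0.2500, 0.1944]
t=2: π = [0.2188, 0.3056, 0.2789, 0.1968]
t=3: π = [0.2126, 0.3029, 0.2855, 0.1991]
t=4: π = [0.2111, 0.3020, 0.2874, 0.1995]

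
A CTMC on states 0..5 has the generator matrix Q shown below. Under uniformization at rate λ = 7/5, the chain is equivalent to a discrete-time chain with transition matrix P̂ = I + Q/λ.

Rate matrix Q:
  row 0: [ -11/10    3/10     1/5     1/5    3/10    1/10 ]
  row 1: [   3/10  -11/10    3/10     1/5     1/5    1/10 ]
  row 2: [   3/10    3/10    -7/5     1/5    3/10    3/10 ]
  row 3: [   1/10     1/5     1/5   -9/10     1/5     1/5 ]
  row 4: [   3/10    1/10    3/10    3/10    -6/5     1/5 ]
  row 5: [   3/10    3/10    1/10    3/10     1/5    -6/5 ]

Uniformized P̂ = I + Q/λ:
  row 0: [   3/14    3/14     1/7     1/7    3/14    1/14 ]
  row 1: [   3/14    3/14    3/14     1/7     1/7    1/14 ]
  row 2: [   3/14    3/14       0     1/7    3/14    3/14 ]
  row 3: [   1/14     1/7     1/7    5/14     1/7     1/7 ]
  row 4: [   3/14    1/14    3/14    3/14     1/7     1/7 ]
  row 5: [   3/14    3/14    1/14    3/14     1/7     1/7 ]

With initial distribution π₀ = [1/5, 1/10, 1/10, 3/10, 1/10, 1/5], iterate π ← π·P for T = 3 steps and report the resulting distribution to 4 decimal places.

t=0: π = [0.2000, 0.1000, 0.1000, 0.3000, 0.1000, 0.2000]
t=1: π = [0.1714, 0.1786, 0.1286, 0.2286, 0.1643, 0.1286]
t=2: π = [0.1816, 0.1745, 0.1398, 0.2128, 0.1643, 0.1270]
t=3: π = [0.1839, 0.1756, 0.1380, 0.2093, 0.1658, 0.1274]

π = [0.1839, 0.1756, 0.1380, 0.2093, 0.1658, 0.1274]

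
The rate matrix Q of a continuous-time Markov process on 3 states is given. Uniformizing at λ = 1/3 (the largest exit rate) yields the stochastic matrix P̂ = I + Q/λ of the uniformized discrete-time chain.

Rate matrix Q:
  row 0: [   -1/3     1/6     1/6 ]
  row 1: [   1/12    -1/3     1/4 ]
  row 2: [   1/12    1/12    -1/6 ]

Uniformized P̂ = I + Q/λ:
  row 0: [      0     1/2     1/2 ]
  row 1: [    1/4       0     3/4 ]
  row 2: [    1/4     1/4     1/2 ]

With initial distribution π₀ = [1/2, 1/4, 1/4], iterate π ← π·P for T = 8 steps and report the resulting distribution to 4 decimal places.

t=0: π = [0.5000, 0.2500, 0.2500]
t=1: π = [0.1250, 0.3125, 0.5625]
t=2: π = [0.2188, 0.2031, 0.5781]
t=3: π = [0.1953, 0.2539, 0.5508]
t=4: π = [0.2012, 0.2354, 0.5635]
t=5: π = [0.1997, 0.2415, 0.5588]
t=6: π = [0.2001, 0.2396, 0.5604]
t=7: π = [0.2000, 0.2401, 0.5599]
t=8: π = [0.2000, 0.2400, 0.5600]

π = [0.2000, 0.2400, 0.5600]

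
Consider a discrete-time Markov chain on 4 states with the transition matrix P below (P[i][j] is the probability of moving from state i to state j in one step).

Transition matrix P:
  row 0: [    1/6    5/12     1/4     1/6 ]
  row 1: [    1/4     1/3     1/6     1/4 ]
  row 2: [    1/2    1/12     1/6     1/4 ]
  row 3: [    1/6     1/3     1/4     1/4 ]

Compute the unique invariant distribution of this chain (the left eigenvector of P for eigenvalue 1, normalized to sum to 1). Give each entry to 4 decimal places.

π = [0.2611, 0.3032, 0.2074, 0.2282]

Balance equations π_j = Σ_i π_i·P[i][j]:
  π_0 = 1/6·π_0 + 1/4·π_1 + 1/2·π_2 + 1/6·π_3
  π_1 = 5/12·π_0 + 1/3·π_1 + 1/12·π_2 + 1/3·π_3
  π_2 = 1/4·π_0 + 1/6·π_1 + 1/6·π_2 + 1/4·π_3
  normalize: π_0 + π_1 + π_2 + π_3 = 1
Solving the linear system gives exactly π = [53/203, 554/1827, 379/1827, 139/609].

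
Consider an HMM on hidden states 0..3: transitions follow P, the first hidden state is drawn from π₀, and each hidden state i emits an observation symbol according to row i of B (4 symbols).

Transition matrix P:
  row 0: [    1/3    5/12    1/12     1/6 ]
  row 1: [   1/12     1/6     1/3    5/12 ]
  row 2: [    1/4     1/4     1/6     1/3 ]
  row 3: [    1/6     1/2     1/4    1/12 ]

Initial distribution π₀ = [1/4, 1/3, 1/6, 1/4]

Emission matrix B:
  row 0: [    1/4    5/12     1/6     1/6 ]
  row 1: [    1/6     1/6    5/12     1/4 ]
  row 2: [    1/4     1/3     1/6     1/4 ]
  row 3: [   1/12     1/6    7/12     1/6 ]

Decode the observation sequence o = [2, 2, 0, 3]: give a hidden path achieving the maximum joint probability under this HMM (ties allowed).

t=0: δ = [4.167e-02, 1.389e-01, 2.778e-02, 1.458e-01]  (obs o_0=2)
t=1: δ = [4.051e-03, 3.038e-02, 7.716e-03, 3.376e-02]  ψ = [3, 3, 1, 1]  (obs o_1=2)
t=2: δ = [1.407e-03, 2.813e-03, 2.532e-03, 1.055e-03]  ψ = [3, 3, 1, 1]  (obs o_2=0)
t=3: δ = [1.055e-04, 1.582e-04, 2.344e-04, 1.954e-04]  ψ = [2, 2, 1, 1]  (obs o_3=3)
backtrack: best end state = 2; path = [1, 3, 1, 2]

path = [1, 3, 1, 2]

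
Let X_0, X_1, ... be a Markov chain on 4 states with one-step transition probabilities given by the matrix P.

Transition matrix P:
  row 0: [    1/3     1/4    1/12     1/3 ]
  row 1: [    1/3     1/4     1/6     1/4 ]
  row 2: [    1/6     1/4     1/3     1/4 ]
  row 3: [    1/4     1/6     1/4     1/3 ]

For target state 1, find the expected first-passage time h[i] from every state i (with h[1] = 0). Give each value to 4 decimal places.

h = [4.4746, 0.0000, 4.4339, 4.8407]

First-step conditioning: h[1] = 0; for i ≠ 1, h[i] = 1 + Σ_k P[i][k]·h[k].
  h[0] = 1 + 1/3·h[0] + 1/12·h[2] + 1/3·h[3]
  h[2] = 1 + 1/6·h[0] + 1/3·h[2] + 1/4·h[3]
  h[3] = 1 + 1/4·h[0] + 1/4·h[2] + 1/3·h[3]
Solving the 3×3 linear system over states ≠ 1 gives exactly h = [264/59, 0, 1308/295, 1428/295] (h[1] = 0 is the target).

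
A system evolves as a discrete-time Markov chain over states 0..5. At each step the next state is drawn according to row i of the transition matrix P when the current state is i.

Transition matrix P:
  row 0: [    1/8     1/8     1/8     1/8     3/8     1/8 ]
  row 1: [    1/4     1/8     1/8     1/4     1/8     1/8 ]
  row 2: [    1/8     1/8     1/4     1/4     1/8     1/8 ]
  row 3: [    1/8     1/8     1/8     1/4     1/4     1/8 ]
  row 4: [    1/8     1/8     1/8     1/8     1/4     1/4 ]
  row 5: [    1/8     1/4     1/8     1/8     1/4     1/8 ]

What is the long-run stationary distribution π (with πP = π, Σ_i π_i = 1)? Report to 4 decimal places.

Balance equations π_j = Σ_i π_i·P[i][j]:
  π_0 = 1/8·π_0 + 1/4·π_1 + 1/8·π_2 + 1/8·π_3 + 1/8·π_4 + 1/8·π_5
  π_1 = 1/8·π_0 + 1/8·π_1 + 1/8·π_2 + 1/8·π_3 + 1/8·π_4 + 1/4·π_5
  π_2 = 1/8·π_0 + 1/8·π_1 + 1/4·π_2 + 1/8·π_3 + 1/8·π_4 + 1/8·π_5
  π_3 = 1/8·π_0 + 1/4·π_1 + 1/4·π_2 + 1/4·π_3 + 1/8·π_4 + 1/8·π_5
  π_4 = 3/8·π_0 + 1/8·π_1 + 1/8·π_2 + 1/4·π_3 + 1/4·π_4 + 1/4·π_5
  normalize: π_0 + π_1 + π_2 + π_3 + π_4 + π_5 = 1
Solving the linear system gives exactly π = [4108/28721, 4143/28721, 1/7, 5281/28721, 6663/28721, 4423/28721].

π = [0.1430, 0.1442, 0.1429, 0.1839, 0.2320, 0.1540]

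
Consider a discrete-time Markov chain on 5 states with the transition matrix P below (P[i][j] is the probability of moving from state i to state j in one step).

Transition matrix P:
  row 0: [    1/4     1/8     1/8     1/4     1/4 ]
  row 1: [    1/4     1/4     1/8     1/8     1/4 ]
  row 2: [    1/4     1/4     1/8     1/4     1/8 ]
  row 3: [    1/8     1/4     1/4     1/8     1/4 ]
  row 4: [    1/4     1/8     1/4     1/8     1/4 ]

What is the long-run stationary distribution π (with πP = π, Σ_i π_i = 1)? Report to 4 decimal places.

π = [0.2281, 0.1930, 0.1754, 0.1754, 0.2281]

Balance equations π_j = Σ_i π_i·P[i][j]:
  π_0 = 1/4·π_0 + 1/4·π_1 + 1/4·π_2 + 1/8·π_3 + 1/4·π_4
  π_1 = 1/8·π_0 + 1/4·π_1 + 1/4·π_2 + 1/4·π_3 + 1/8·π_4
  π_2 = 1/8·π_0 + 1/8·π_1 + 1/8·π_2 + 1/4·π_3 + 1/4·π_4
  π_3 = 1/4·π_0 + 1/8·π_1 + 1/4·π_2 + 1/8·π_3 + 1/8·π_4
  normalize: π_0 + π_1 + π_2 + π_3 + π_4 = 1
Solving the linear system gives exactly π = [13/57, 11/57, 10/57, 10/57, 13/57].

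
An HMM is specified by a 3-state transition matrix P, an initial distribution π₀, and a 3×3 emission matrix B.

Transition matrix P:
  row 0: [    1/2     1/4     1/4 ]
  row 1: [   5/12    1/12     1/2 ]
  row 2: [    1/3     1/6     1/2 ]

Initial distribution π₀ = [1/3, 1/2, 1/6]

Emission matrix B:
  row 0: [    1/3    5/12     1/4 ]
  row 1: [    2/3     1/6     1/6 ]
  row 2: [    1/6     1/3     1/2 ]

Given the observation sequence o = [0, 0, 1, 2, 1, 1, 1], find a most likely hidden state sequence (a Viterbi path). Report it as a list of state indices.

path = [1, 0, 0, 0, 0, 0, 0]

t=0: δ = [1.111e-01, 3.333e-01, 2.778e-02]  (obs o_0=0)
t=1: δ = [4.630e-02, 1.852e-02, 2.778e-02]  ψ = [1, 0, 1]  (obs o_1=0)
t=2: δ = [9.645e-03, 1.929e-03, 4.630e-03]  ψ = [0, 0, 2]  (obs o_2=1)
t=3: δ = [1.206e-03, 4.019e-04, 1.206e-03]  ψ = [0, 0, 0]  (obs o_3=2)
t=4: δ = [2.512e-04, 5.023e-05, 2.009e-04]  ψ = [0, 0, 2]  (obs o_4=1)
t=5: δ = [5.233e-05, 1.047e-05, 3.349e-05]  ψ = [0, 0, 2]  (obs o_5=1)
t=6: δ = [1.090e-05, 2.180e-06, 5.582e-06]  ψ = [0, 0, 2]  (obs o_6=1)
backtrack: best end state = 0; path = [1, 0, 0, 0, 0, 0, 0]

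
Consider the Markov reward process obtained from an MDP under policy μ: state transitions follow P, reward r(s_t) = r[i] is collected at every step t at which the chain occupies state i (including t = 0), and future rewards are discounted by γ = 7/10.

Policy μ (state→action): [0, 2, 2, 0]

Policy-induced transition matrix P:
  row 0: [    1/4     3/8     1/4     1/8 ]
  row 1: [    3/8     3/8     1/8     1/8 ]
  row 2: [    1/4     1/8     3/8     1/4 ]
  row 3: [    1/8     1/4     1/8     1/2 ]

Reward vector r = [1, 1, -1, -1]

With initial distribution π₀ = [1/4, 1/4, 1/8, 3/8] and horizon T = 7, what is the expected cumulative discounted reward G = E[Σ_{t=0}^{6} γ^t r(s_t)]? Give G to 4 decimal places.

G = 0.1718

t=0: π = [0.2500, 0.2500, 0.1250, 0.3750], E[r] = 0.0000, γ^t·E[r] = 0.000000, running G = 0.000000
t=1: π = [0.2344, 0.2969, 0.1875, 0.2813], E[r] = 0.0625, γ^t·E[r] = 0.043750, running G = 0.043750
t=2: π = [0.2520, 0.2930, 0.2012, 0.2539], E[r] = 0.0898, γ^t·E[r] = 0.044023, running G = 0.087773
t=3: π = [0.2549, 0.2930, 0.2068, 0.2454], E[r] = 0.0957, γ^t·E[r] = 0.032826, running G = 0.120600
t=4: π = [0.2560, 0.2926, 0.2086, 0.2429], E[r] = 0.0972, γ^t·E[r] = 0.023330, running G = 0.143930
t=5: π = [0.2562, 0.2925, 0.2091, 0.2421], E[r] = 0.0975, γ^t·E[r] = 0.016378, running G = 0.160308
t=6: π = [0.2563, 0.2924, 0.2093, 0.2419], E[r] = 0.0975, γ^t·E[r] = 0.011469, running G = 0.171778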